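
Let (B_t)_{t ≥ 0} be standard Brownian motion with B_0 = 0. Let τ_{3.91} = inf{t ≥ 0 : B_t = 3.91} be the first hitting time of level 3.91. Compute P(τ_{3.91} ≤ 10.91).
P(τ_{3.91} ≤ 10.91) = 2(1 − Φ(3.91/√10.91)) = 2(1 − Φ(1.1838)) ≈ 0.2365

By the reflection principle for standard BM, P(τ_b ≤ t) = 2 · P(B_t ≥ b). Since B_t ~ N(0, t), P(B_t ≥ 3.91) = 1 − Φ(3.91/√t) = 1 − Φ(3.91/√10.91) = 1 − Φ(1.1838) ≈ 0.11825. Doubling: P(τ_{3.91} ≤ 10.91) ≈ 2 · 0.11825 = 0.23650 ≈ 0.2365.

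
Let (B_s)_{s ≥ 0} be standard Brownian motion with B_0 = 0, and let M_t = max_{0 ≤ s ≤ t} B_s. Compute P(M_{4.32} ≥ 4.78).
P(M_{4.32} ≥ 4.78) = 2·P(B_{4.32} ≥ 4.78) = 2(1 − Φ(4.78/√4.32)) ≈ 0.0215

By the reflection principle for Brownian motion, P(M_t ≥ a) = 2 · P(B_t ≥ a) for a ≥ 0. Since B_t ~ N(0, t), P(B_t ≥ 4.78) = 1 − Φ(4.78/√t) = 1 − Φ(4.78/√4.32) = 1 − Φ(2.2998). So
  P(M_{4.32} ≥ 4.78) = 2(1 − Φ(2.2998)) ≈ 0.0215.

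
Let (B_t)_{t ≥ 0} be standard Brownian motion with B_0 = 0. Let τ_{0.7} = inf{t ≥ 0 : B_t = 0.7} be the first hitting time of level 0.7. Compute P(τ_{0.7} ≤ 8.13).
P(τ_{0.7} ≤ 8.13) = 2(1 − Φ(0.7/√8.13)) = 2(1 − Φ(0.2455)) ≈ 0.8061

By the reflection principle for standard BM, P(τ_b ≤ t) = 2 · P(B_t ≥ b). Since B_t ~ N(0, t), P(B_t ≥ 0.7) = 1 − Φ(0.7/√t) = 1 − Φ(0.7/√8.13) = 1 − Φ(0.2455) ≈ 0.40303. Doubling: P(τ_{0.7} ≤ 8.13) ≈ 2 · 0.40303 = 0.80606 ≈ 0.8061.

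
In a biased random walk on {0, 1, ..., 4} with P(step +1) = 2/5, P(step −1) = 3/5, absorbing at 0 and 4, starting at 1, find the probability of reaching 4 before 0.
P(hit 4 before 0) = (1 − (3/2)^1) / (1 − (3/2)^4) = 8/65

Let u_k denote P(reach 4 before 0 | start at k). Boundary: u_0 = 0, u_4 = 1. Recurrence: u_k = 2/5·u_{k+1} + 3/5·u_{k-1} for 1 ≤ k ≤ 3. Try u_k = A + B·r^k with r = q/p = (3/5)/(2/5) = 3/2. Substitution satisfies the recurrence; boundary conditions give:
  u_k = (1 − r^k) / (1 − r^N) = (1 − (3/2)^1) / (1 − (3/2)^4) = 8/65.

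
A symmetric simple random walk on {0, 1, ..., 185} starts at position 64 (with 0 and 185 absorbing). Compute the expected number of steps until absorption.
E[τ | X_0 = 64] = 7744

Let v_k = E[τ | X_0 = k]. Boundary: v_0 = v_185 = 0. Recurrence: v_k = 1 + (v_{k-1} + v_{k+1})/2 for 1 ≤ k ≤ 184. The particular solution to v_k − (v_{k-1} + v_{k+1})/2 = 1 is v_k = −k^2. Adding homogeneous solution A + B k and matching boundaries gives v_k = k (185 − k). Substituting k = 64: v_64 = 64 · 121 = 7744.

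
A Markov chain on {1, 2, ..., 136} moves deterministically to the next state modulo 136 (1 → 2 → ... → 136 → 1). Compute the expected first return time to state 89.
E[T_89 | X_0 = 89] = 136

The chain cycles deterministically, so starting at state 89 it returns in exactly 136 steps. Equivalently, the stationary distribution is uniform π_j = 1/136 for every state j, so by Kac's formula E[T_89] = 1/π_89 = 136.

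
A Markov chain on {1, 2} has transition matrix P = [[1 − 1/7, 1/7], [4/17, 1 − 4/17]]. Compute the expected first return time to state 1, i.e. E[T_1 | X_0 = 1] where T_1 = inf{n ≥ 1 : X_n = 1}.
E[T_1 | X_0 = 1] = 1/π_1 = 45/28

For an irreducible recurrent Markov chain with stationary distribution π, E[T_i | X_0 = i] = 1/π_i (Kac's formula). Here π_1 = (4/17)/(1/7 + 4/17) = (4/17)/(45/119) = 28/45, so E[T_1 | X_0 = 1] = 1/π_1 = (1/7 + 4/17)/(4/17) = (45/119)/(4/17) = 45/28.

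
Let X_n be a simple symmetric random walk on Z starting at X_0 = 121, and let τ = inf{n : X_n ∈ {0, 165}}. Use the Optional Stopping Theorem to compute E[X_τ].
E[X_τ] = 121

X_n is a martingale and τ is a bounded-mean stopping time (indeed τ is finite a.s. with bounded expectation since the walk is in a bounded region). By the OST, E[X_τ] = E[X_0] = 121. Equivalently: E[X_τ] = 165 · P(hit 165 first) + 0 · P(hit 0 first) = 165 · (121/165) = 121.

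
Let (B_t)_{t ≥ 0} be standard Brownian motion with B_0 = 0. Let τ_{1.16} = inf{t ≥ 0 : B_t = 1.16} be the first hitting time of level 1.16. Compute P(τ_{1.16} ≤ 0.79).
P(τ_{1.16} ≤ 0.79) = 2(1 − Φ(1.16/√0.79)) = 2(1 − Φ(1.3051)) ≈ 0.1919

By the reflection principle for standard BM, P(τ_b ≤ t) = 2 · P(B_t ≥ b). Since B_t ~ N(0, t), P(B_t ≥ 1.16) = 1 − Φ(1.16/√t) = 1 − Φ(1.16/√0.79) = 1 − Φ(1.3051) ≈ 0.09593. Doubling: P(τ_{1.16} ≤ 0.79) ≈ 2 · 0.09593 = 0.19186 ≈ 0.1919.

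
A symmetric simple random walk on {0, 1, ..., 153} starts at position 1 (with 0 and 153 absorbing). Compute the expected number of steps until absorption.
E[τ | X_0 = 1] = 152

Let v_k = E[τ | X_0 = k]. Boundary: v_0 = v_153 = 0. Recurrence: v_k = 1 + (v_{k-1} + v_{k+1})/2 for 1 ≤ k ≤ 152. The particular solution to v_k − (v_{k-1} + v_{k+1})/2 = 1 is v_k = −k^2. Adding homogeneous solution A + B k and matching boundaries gives v_k = k (153 − k). Substituting k = 1: v_1 = 1 · 152 = 152.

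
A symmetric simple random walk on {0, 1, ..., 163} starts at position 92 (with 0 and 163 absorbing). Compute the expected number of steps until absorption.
E[τ | X_0 = 92] = 6532

Let v_k = E[τ | X_0 = k]. Boundary: v_0 = v_163 = 0. Recurrence: v_k = 1 + (v_{k-1} + v_{k+1})/2 for 1 ≤ k ≤ 162. The particular solution to v_k − (v_{k-1} + v_{k+1})/2 = 1 is v_k = −k^2. Adding homogeneous solution A + B k and matching boundaries gives v_k = k (163 − k). Substituting k = 92: v_92 = 92 · 71 = 6532.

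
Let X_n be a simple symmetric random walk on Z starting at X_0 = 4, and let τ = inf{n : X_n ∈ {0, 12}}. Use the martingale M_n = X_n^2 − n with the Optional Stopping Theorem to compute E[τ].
E[τ] = 32

M_n = X_n^2 − n is a martingale (since E[X_{n+1}^2 | F_n] = X_n^2 + 1). By OST (τ has finite mean in a bounded region), E[M_τ] = E[M_0] = X_0^2 − 0 = 4^2 = 16. Also E[M_τ] = E[X_τ^2] − E[τ]. The walk exits at 0 or 12, with P(hit 12 first) = 4/12, so E[X_τ^2] = 12^2 · 4/12 + 0 = 48. Thus E[τ] = E[X_τ^2] − E[M_τ] = 48 − 16 = 32 = 4(12 − 4) = 32.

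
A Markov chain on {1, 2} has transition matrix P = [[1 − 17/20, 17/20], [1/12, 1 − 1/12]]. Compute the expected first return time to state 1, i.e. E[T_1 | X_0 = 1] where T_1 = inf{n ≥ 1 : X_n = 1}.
E[T_1 | X_0 = 1] = 1/π_1 = 56/5

For an irreducible recurrent Markov chain with stationary distribution π, E[T_i | X_0 = i] = 1/π_i (Kac's formula). Here π_1 = (1/12)/(17/20 + 1/12) = (1/12)/(14/15) = 5/56, so E[T_1 | X_0 = 1] = 1/π_1 = (17/20 + 1/12)/(1/12) = (14/15)/(1/12) = 56/5.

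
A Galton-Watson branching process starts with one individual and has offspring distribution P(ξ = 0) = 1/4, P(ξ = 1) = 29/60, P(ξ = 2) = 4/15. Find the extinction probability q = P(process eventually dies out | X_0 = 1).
q = 15/16

The pgf is f(s) = 1/4 + 29/60·s + 4/15·s². The extinction probability q is the smallest fixed point of f in [0, 1]. Setting s = f(s):
  4/15·s² + (29/60 − 1)·s + 1/4 = 0
  4/15·s² − (1/4 + 4/15)·s + 1/4 = 0
which factors as (s − 1)·(4/15·s − 1/4) = 0, giving roots s = 1 and s = (1/4)/(4/15) = 15/16.
Mean offspring μ = 29/60 + 2·4/15 = 61/60 > 1 (supercritical), so q < 1. The extinction probability is the smaller root: q = (1/4)/(4/15) = 15/16.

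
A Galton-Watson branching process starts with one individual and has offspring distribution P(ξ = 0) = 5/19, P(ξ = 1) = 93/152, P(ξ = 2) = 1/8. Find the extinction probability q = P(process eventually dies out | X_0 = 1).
q = 1

Mean offspring μ = 0·5/19 + 1·93/152 + 2·1/8 = 131/152 ≤ 1. For μ ≤ 1 with offspring not concentrated at 1, the Galton-Watson process goes extinct almost surely, so q = 1.
(Algebraic check: The pgf is f(s) = 5/19 + 93/152·s + 1/8·s². The extinction probability q is the smallest fixed point of f in [0, 1]. Setting s = f(s):
  1/8·s² + (93/152 − 1)·s + 5/19 = 0
  1/8·s² − (5/19 + 1/8)·s + 5/19 = 0
which factors as (s − 1)·(1/8·s − 5/19) = 0, giving roots s = 1 and s = (5/19)/(1/8) = 40/19. Since 40/19 ≥ 1, the smallest root in [0, 1] is s = 1.)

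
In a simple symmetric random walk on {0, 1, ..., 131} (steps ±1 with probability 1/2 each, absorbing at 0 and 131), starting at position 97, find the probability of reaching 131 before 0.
P(hit 131 before 0) = 97/131

Let u_k = P(hit 131 before 0 | start at k). Then u_0 = 0, u_131 = 1, and u_k = u_{k-1}/2 + u_{k+1}/2 for 1 ≤ k ≤ 130. This harmonic recurrence is solved by u_k = k/131, giving u_97 = 97/131.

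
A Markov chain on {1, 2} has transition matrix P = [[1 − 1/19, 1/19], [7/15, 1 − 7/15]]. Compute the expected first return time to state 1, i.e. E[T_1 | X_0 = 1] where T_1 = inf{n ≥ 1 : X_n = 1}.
E[T_1 | X_0 = 1] = 1/π_1 = 148/133

For an irreducible recurrent Markov chain with stationary distribution π, E[T_i | X_0 = i] = 1/π_i (Kac's formula). Here π_1 = (7/15)/(1/19 + 7/15) = (7/15)/(148/285) = 133/148, so E[T_1 | X_0 = 1] = 1/π_1 = (1/19 + 7/15)/(7/15) = (148/285)/(7/15) = 148/133.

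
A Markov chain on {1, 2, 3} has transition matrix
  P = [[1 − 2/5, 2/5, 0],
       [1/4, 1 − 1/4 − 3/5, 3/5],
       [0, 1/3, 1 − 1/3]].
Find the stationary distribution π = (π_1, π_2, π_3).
π = (25/137, 40/137, 72/137)

This is a birth-death chain on three states, which satisfies detailed balance: π_1 · P_{12} = π_2 · P_{21} and π_2 · P_{23} = π_3 · P_{32}.
From π_1 · 2/5 = π_2 · 1/4: π_2/π_1 = (2/5)/(1/4) = 8/5.
From π_2 · 3/5 = π_3 · 1/3: π_3/π_2 = (3/5)/(1/3) = 9/5.
Take π_1 proportional to 1; then unnormalized π = (1, 8/5, 72/25). Normalize by dividing by the sum 137/25:
  π = (25/137, 40/137, 72/137).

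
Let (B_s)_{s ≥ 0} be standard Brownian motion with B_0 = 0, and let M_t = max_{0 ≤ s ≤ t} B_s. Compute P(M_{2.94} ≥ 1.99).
P(M_{2.94} ≥ 1.99) = 2·P(B_{2.94} ≥ 1.99) = 2(1 − Φ(1.99/√2.94)) ≈ 0.2458

By the reflection principle for Brownian motion, P(M_t ≥ a) = 2 · P(B_t ≥ a) for a ≥ 0. Since B_t ~ N(0, t), P(B_t ≥ 1.99) = 1 − Φ(1.99/√t) = 1 − Φ(1.99/√2.94) = 1 − Φ(1.1606). So
  P(M_{2.94} ≥ 1.99) = 2(1 − Φ(1.1606)) ≈ 0.2458.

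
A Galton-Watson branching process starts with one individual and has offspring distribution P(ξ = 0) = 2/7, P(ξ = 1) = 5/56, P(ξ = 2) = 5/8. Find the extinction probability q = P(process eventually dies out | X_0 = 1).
q = 16/35

The pgf is f(s) = 2/7 + 5/56·s + 5/8·s². The extinction probability q is the smallest fixed point of f in [0, 1]. Setting s = f(s):
  5/8·s² + (5/56 − 1)·s + 2/7 = 0
  5/8·s² − (2/7 + 5/8)·s + 2/7 = 0
which factors as (s − 1)·(5/8·s − 2/7) = 0, giving roots s = 1 and s = (2/7)/(5/8) = 16/35.
Mean offspring μ = 5/56 + 2·5/8 = 75/56 > 1 (supercritical), so q < 1. The extinction probability is the smaller root: q = (2/7)/(5/8) = 16/35.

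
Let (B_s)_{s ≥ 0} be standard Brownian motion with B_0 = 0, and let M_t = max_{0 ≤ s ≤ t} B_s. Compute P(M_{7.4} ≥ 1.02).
P(M_{7.4} ≥ 1.02) = 2·P(B_{7.4} ≥ 1.02) = 2(1 − Φ(1.02/√7.4)) ≈ 0.7077

By the reflection principle for Brownian motion, P(M_t ≥ a) = 2 · P(B_t ≥ a) for a ≥ 0. Since B_t ~ N(0, t), P(B_t ≥ 1.02) = 1 − Φ(1.02/√t) = 1 − Φ(1.02/√7.4) = 1 − Φ(0.3750). So
  P(M_{7.4} ≥ 1.02) = 2(1 − Φ(0.3750)) ≈ 0.7077.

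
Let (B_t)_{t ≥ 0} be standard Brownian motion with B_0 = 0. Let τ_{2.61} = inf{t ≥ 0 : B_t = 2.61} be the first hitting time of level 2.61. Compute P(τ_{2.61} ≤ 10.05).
P(τ_{2.61} ≤ 10.05) = 2(1 − Φ(2.61/√10.05)) = 2(1 − Φ(0.8233)) ≈ 0.4103

By the reflection principle for standard BM, P(τ_b ≤ t) = 2 · P(B_t ≥ b). Since B_t ~ N(0, t), P(B_t ≥ 2.61) = 1 − Φ(2.61/√t) = 1 − Φ(2.61/√10.05) = 1 − Φ(0.8233) ≈ 0.20517. Doubling: P(τ_{2.61} ≤ 10.05) ≈ 2 · 0.20517 = 0.41034 ≈ 0.4103.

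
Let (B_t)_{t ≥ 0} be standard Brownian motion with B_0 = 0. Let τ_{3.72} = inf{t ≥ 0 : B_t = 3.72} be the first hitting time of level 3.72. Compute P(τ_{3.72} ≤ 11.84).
P(τ_{3.72} ≤ 11.84) = 2(1 − Φ(3.72/√11.84)) = 2(1 − Φ(1.0811)) ≈ 0.2797

By the reflection principle for standard BM, P(τ_b ≤ t) = 2 · P(B_t ≥ b). Since B_t ~ N(0, t), P(B_t ≥ 3.72) = 1 − Φ(3.72/√t) = 1 − Φ(3.72/√11.84) = 1 − Φ(1.0811) ≈ 0.13983. Doubling: P(τ_{3.72} ≤ 11.84) ≈ 2 · 0.13983 = 0.27966 ≈ 0.2797.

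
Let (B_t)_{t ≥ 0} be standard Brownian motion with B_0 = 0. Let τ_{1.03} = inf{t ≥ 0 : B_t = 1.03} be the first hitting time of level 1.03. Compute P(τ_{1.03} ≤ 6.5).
P(τ_{1.03} ≤ 6.5) = 2(1 − Φ(1.03/√6.5)) = 2(1 − Φ(0.4040)) ≈ 0.6862

By the reflection principle for standard BM, P(τ_b ≤ t) = 2 · P(B_t ≥ b). Since B_t ~ N(0, t), P(B_t ≥ 1.03) = 1 − Φ(1.03/√t) = 1 − Φ(1.03/√6.5) = 1 − Φ(0.4040) ≈ 0.34311. Doubling: P(τ_{1.03} ≤ 6.5) ≈ 2 · 0.34311 = 0.68622 ≈ 0.6862.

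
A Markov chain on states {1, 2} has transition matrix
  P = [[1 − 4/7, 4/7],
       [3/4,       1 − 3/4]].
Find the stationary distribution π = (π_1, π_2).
π_1 = 21/37, π_2 = 16/37

Solve πP = π with π_1 + π_2 = 1. From πP = π: π_1 · (1 − 4/7) + π_2 · 3/4 = π_1 ⇒ π_2 · 3/4 = π_1 · 4/7 ⇒ π_2/π_1 = (4/7)/(3/4) = 16/21. Together with π_1 + π_2 = 1:
  π_1 = (3/4)/(4/7 + 3/4) = (3/4)/(37/28) = 21/37,
  π_2 = (4/7)/(4/7 + 3/4) = (4/7)/(37/28) = 16/37.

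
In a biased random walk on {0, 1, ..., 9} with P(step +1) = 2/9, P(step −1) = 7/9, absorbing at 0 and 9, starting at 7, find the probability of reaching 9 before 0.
P(hit 9 before 0) = (1 − (7/2)^7) / (1 − (7/2)^9) = 658732/8070619

Let u_k denote P(reach 9 before 0 | start at k). Boundary: u_0 = 0, u_9 = 1. Recurrence: u_k = 2/9·u_{k+1} + 7/9·u_{k-1} for 1 ≤ k ≤ 8. Try u_k = A + B·r^k with r = q/p = (7/9)/(2/9) = 7/2. Substitution satisfies the recurrence; boundary conditions give:
  u_k = (1 − r^k) / (1 − r^N) = (1 − (7/2)^7) / (1 − (7/2)^9) = 658732/8070619.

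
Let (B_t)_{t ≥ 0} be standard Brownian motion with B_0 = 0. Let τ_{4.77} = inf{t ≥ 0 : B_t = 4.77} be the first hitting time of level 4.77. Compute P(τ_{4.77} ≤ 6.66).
P(τ_{4.77} ≤ 6.66) = 2(1 − Φ(4.77/√6.66)) = 2(1 − Φ(1.8483)) ≈ 0.0646

By the reflection principle for standard BM, P(τ_b ≤ t) = 2 · P(B_t ≥ b). Since B_t ~ N(0, t), P(B_t ≥ 4.77) = 1 − Φ(4.77/√t) = 1 − Φ(4.77/√6.66) = 1 − Φ(1.8483) ≈ 0.03228. Doubling: P(τ_{4.77} ≤ 6.66) ≈ 2 · 0.03228 = 0.06456 ≈ 0.0646.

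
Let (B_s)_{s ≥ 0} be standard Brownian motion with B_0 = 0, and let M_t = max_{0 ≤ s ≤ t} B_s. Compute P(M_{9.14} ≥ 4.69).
P(M_{9.14} ≥ 4.69) = 2·P(B_{9.14} ≥ 4.69) = 2(1 − Φ(4.69/√9.14)) ≈ 0.1208

By the reflection principle for Brownian motion, P(M_t ≥ a) = 2 · P(B_t ≥ a) for a ≥ 0. Since B_t ~ N(0, t), P(B_t ≥ 4.69) = 1 − Φ(4.69/√t) = 1 − Φ(4.69/√9.14) = 1 − Φ(1.5513). So
  P(M_{9.14} ≥ 4.69) = 2(1 − Φ(1.5513)) ≈ 0.1208.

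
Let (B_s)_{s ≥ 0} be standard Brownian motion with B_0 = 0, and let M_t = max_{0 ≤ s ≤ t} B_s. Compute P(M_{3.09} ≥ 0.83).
P(M_{3.09} ≥ 0.83) = 2·P(B_{3.09} ≥ 0.83) = 2(1 − Φ(0.83/√3.09)) ≈ 0.6368

By the reflection principle for Brownian motion, P(M_t ≥ a) = 2 · P(B_t ≥ a) for a ≥ 0. Since B_t ~ N(0, t), P(B_t ≥ 0.83) = 1 − Φ(0.83/√t) = 1 − Φ(0.83/√3.09) = 1 − Φ(0.4722). So
  P(M_{3.09} ≥ 0.83) = 2(1 − Φ(0.4722)) ≈ 0.6368.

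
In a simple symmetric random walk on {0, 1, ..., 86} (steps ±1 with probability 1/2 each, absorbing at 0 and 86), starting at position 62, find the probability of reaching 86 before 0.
P(hit 86 before 0) = 62/86 = 31/43

Let u_k = P(hit 86 before 0 | start at k). Then u_0 = 0, u_86 = 1, and u_k = u_{k-1}/2 + u_{k+1}/2 for 1 ≤ k ≤ 85. This harmonic recurrence is solved by u_k = k/86, giving u_62 = 62/86 = 31/43.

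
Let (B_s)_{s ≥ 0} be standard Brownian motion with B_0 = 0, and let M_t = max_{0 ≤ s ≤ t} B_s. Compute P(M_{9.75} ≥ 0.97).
P(M_{9.75} ≥ 0.97) = 2·P(B_{9.75} ≥ 0.97) = 2(1 − Φ(0.97/√9.75)) ≈ 0.7561

By the reflection principle for Brownian motion, P(M_t ≥ a) = 2 · P(B_t ≥ a) for a ≥ 0. Since B_t ~ N(0, t), P(B_t ≥ 0.97) = 1 − Φ(0.97/√t) = 1 − Φ(0.97/√9.75) = 1 − Φ(0.3106). So
  P(M_{9.75} ≥ 0.97) = 2(1 − Φ(0.3106)) ≈ 0.7561.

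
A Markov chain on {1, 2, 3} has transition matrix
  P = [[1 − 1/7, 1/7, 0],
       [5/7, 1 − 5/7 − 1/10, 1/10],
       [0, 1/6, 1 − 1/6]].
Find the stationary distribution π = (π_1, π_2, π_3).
π = (25/33, 5/33, 1/11)

This is a birth-death chain on three states, which satisfies detailed balance: π_1 · P_{12} = π_2 · P_{21} and π_2 · P_{23} = π_3 · P_{32}.
From π_1 · 1/7 = π_2 · 5/7: π_2/π_1 = (1/7)/(5/7) = 1/5.
From π_2 · 1/10 = π_3 · 1/6: π_3/π_2 = (1/10)/(1/6) = 3/5.
Take π_1 proportional to 1; then unnormalized π = (1, 1/5, 3/25). Normalize by dividing by the sum 33/25:
  π = (25/33, 5/33, 1/11).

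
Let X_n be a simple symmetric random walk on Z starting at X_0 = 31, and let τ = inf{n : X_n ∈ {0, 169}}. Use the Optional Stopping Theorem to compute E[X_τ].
E[X_τ] = 31

X_n is a martingale and τ is a bounded-mean stopping time (indeed τ is finite a.s. with bounded expectation since the walk is in a bounded region). By the OST, E[X_τ] = E[X_0] = 31. Equivalently: E[X_τ] = 169 · P(hit 169 first) + 0 · P(hit 0 first) = 169 · (31/169) = 31.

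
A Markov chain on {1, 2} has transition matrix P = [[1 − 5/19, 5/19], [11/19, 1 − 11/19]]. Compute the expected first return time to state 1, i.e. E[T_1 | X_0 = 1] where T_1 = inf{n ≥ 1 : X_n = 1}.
E[T_1 | X_0 = 1] = 1/π_1 = 16/11

For an irreducible recurrent Markov chain with stationary distribution π, E[T_i | X_0 = i] = 1/π_i (Kac's formula). Here π_1 = (11/19)/(5/19 + 11/19) = (11/19)/(16/19) = 11/16, so E[T_1 | X_0 = 1] = 1/π_1 = (5/19 + 11/19)/(11/19) = (16/19)/(11/19) = 16/11.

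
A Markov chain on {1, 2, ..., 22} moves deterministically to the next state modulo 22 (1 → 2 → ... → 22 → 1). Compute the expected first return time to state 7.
E[T_7 | X_0 = 7] = 22

The chain cycles deterministically, so starting at state 7 it returns in exactly 22 steps. Equivalently, the stationary distribution is uniform π_j = 1/22 for every state j, so by Kac's formula E[T_7] = 1/π_7 = 22.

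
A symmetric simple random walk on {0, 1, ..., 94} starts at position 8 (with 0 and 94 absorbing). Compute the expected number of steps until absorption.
E[τ | X_0 = 8] = 688

Let v_k = E[τ | X_0 = k]. Boundary: v_0 = v_94 = 0. Recurrence: v_k = 1 + (v_{k-1} + v_{k+1})/2 for 1 ≤ k ≤ 93. The particular solution to v_k − (v_{k-1} + v_{k+1})/2 = 1 is v_k = −k^2. Adding homogeneous solution A + B k and matching boundaries gives v_k = k (94 − k). Substituting k = 8: v_8 = 8 · 86 = 688.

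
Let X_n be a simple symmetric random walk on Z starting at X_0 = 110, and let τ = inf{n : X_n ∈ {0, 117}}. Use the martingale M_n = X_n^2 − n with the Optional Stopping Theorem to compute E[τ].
E[τ] = 770

M_n = X_n^2 − n is a martingale (since E[X_{n+1}^2 | F_n] = X_n^2 + 1). By OST (τ has finite mean in a bounded region), E[M_τ] = E[M_0] = X_0^2 − 0 = 110^2 = 12100. Also E[M_τ] = E[X_τ^2] − E[τ]. The walk exits at 0 or 117, with P(hit 117 first) = 110/117, so E[X_τ^2] = 117^2 · 110/117 + 0 = 12870. Thus E[τ] = E[X_τ^2] − E[M_τ] = 12870 − 12100 = 770 = 110(117 − 110) = 770.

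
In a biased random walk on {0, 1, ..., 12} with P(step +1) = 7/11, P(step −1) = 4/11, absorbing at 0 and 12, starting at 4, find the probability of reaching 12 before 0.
P(hit 12 before 0) = (1 − (4/7)^4) / (1 − (4/7)^12) = 5764801/6444993

Let u_k denote P(reach 12 before 0 | start at k). Boundary: u_0 = 0, u_12 = 1. Recurrence: u_k = 7/11·u_{k+1} + 4/11·u_{k-1} for 1 ≤ k ≤ 11. Try u_k = A + B·r^k with r = q/p = (4/11)/(7/11) = 4/7. Substitution satisfies the recurrence; boundary conditions give:
  u_k = (1 − r^k) / (1 − r^N) = (1 − (4/7)^4) / (1 − (4/7)^12) = 5764801/6444993.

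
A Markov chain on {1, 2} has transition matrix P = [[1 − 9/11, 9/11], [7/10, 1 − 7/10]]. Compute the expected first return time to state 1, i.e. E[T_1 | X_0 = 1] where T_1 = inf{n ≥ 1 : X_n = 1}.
E[T_1 | X_0 = 1] = 1/π_1 = 167/77

For an irreducible recurrent Markov chain with stationary distribution π, E[T_i | X_0 = i] = 1/π_i (Kac's formula). Here π_1 = (7/10)/(9/11 + 7/10) = (7/10)/(167/110) = 77/167, so E[T_1 | X_0 = 1] = 1/π_1 = (9/11 + 7/10)/(7/10) = (167/110)/(7/10) = 167/77.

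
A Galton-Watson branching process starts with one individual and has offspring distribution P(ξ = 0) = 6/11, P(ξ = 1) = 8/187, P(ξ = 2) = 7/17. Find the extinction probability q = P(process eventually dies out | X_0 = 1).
q = 1

Mean offspring μ = 0·6/11 + 1·8/187 + 2·7/17 = 162/187 ≤ 1. For μ ≤ 1 with offspring not concentrated at 1, the Galton-Watson process goes extinct almost surely, so q = 1.
(Algebraic check: The pgf is f(s) = 6/11 + 8/187·s + 7/17·s². The extinction probability q is the smallest fixed point of f in [0, 1]. Setting s = f(s):
  7/17·s² + (8/187 − 1)·s + 6/11 = 0
  7/17·s² − (6/11 + 7/17)·s + 6/11 = 0
which factors as (s − 1)·(7/17·s − 6/11) = 0, giving roots s = 1 and s = (6/11)/(7/17) = 102/77. Since 102/77 ≥ 1, the smallest root in [0, 1] is s = 1.)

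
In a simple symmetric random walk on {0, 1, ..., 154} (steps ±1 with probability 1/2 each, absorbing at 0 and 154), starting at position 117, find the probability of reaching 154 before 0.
P(hit 154 before 0) = 117/154

Let u_k = P(hit 154 before 0 | start at k). Then u_0 = 0, u_154 = 1, and u_k = u_{k-1}/2 + u_{k+1}/2 for 1 ≤ k ≤ 153. This harmonic recurrence is solved by u_k = k/154, giving u_117 = 117/154.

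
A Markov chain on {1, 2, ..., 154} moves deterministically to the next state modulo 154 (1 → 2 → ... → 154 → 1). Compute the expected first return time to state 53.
E[T_53 | X_0 = 53] = 154

The chain cycles deterministically, so starting at state 53 it returns in exactly 154 steps. Equivalently, the stationary distribution is uniform π_j = 1/154 for every state j, so by Kac's formula E[T_53] = 1/π_53 = 154.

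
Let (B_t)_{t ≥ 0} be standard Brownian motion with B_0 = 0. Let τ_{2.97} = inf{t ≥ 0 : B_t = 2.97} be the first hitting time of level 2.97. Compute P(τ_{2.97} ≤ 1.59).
P(τ_{2.97} ≤ 1.59) = 2(1 − Φ(2.97/√1.59)) = 2(1 − Φ(2.3554)) ≈ 0.0185

By the reflection principle for standard BM, P(τ_b ≤ t) = 2 · P(B_t ≥ b). Since B_t ~ N(0, t), P(B_t ≥ 2.97) = 1 − Φ(2.97/√t) = 1 − Φ(2.97/√1.59) = 1 − Φ(2.3554) ≈ 0.00925. Doubling: P(τ_{2.97} ≤ 1.59) ≈ 2 · 0.00925 = 0.01850 ≈ 0.0185.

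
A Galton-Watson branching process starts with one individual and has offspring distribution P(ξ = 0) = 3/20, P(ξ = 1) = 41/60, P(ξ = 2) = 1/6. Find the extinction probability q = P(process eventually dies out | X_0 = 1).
q = 9/10

The pgf is f(s) = 3/20 + 41/60·s + 1/6·s². The extinction probability q is the smallest fixed point of f in [0, 1]. Setting s = f(s):
  1/6·s² + (41/60 − 1)·s + 3/20 = 0
  1/6·s² − (3/20 + 1/6)·s + 3/20 = 0
which factors as (s − 1)·(1/6·s − 3/20) = 0, giving roots s = 1 and s = (3/20)/(1/6) = 9/10.
Mean offspring μ = 41/60 + 2·1/6 = 61/60 > 1 (supercritical), so q < 1. The extinction probability is the smaller root: q = (3/20)/(1/6) = 9/10.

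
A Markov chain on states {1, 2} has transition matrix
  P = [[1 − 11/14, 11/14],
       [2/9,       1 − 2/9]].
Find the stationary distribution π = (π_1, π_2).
π_1 = 28/127, π_2 = 99/127

Solve πP = π with π_1 + π_2 = 1. From πP = π: π_1 · (1 − 11/14) + π_2 · 2/9 = π_1 ⇒ π_2 · 2/9 = π_1 · 11/14 ⇒ π_2/π_1 = (11/14)/(2/9) = 99/28. Together with π_1 + π_2 = 1:
  π_1 = (2/9)/(11/14 + 2/9) = (2/9)/(127/126) = 28/127,
  π_2 = (11/14)/(11/14 + 2/9) = (11/14)/(127/126) = 99/127.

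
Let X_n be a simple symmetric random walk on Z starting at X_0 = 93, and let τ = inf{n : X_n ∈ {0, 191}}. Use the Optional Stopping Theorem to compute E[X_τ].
E[X_τ] = 93

X_n is a martingale and τ is a bounded-mean stopping time (indeed τ is finite a.s. with bounded expectation since the walk is in a bounded region). By the OST, E[X_τ] = E[X_0] = 93. Equivalently: E[X_τ] = 191 · P(hit 191 first) + 0 · P(hit 0 first) = 191 · (93/191) = 93.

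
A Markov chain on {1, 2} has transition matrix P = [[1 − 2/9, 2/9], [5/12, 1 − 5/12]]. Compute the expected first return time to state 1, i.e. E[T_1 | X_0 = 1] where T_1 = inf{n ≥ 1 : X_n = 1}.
E[T_1 | X_0 = 1] = 1/π_1 = 23/15

For an irreducible recurrent Markov chain with stationary distribution π, E[T_i | X_0 = i] = 1/π_i (Kac's formula). Here π_1 = (5/12)/(2/9 + 5/12) = (5/12)/(23/36) = 15/23, so E[T_1 | X_0 = 1] = 1/π_1 = (2/9 + 5/12)/(5/12) = (23/36)/(5/12) = 23/15.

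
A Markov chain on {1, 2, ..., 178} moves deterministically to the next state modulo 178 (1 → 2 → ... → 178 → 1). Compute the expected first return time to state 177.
E[T_177 | X_0 = 177] = 178

The chain cycles deterministically, so starting at state 177 it returns in exactly 178 steps. Equivalently, the stationary distribution is uniform π_j = 1/178 for every state j, so by Kac's formula E[T_177] = 1/π_177 = 178.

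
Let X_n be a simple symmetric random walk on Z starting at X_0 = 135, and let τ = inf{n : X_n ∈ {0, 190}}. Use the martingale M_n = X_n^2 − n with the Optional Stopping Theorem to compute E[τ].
E[τ] = 7425

M_n = X_n^2 − n is a martingale (since E[X_{n+1}^2 | F_n] = X_n^2 + 1). By OST (τ has finite mean in a bounded region), E[M_τ] = E[M_0] = X_0^2 − 0 = 135^2 = 18225. Also E[M_τ] = E[X_τ^2] − E[τ]. The walk exits at 0 or 190, with P(hit 190 first) = 135/190, so E[X_τ^2] = 190^2 · 135/190 + 0 = 25650. Thus E[τ] = E[X_τ^2] − E[M_τ] = 25650 − 18225 = 7425 = 135(190 − 135) = 7425.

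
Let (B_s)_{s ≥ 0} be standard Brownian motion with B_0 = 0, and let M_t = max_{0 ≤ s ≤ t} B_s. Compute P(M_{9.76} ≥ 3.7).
P(M_{9.76} ≥ 3.7) = 2·P(B_{9.76} ≥ 3.7) = 2(1 − Φ(3.7/√9.76)) ≈ 0.2363

By the reflection principle for Brownian motion, P(M_t ≥ a) = 2 · P(B_t ≥ a) for a ≥ 0. Since B_t ~ N(0, t), P(B_t ≥ 3.7) = 1 − Φ(3.7/√t) = 1 − Φ(3.7/√9.76) = 1 − Φ(1.1843). So
  P(M_{9.76} ≥ 3.7) = 2(1 − Φ(1.1843)) ≈ 0.2363.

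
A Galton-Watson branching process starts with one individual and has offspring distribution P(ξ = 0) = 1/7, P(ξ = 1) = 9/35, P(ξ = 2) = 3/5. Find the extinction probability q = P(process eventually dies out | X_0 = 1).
q = 5/21

The pgf is f(s) = 1/7 + 9/35·s + 3/5·s². The extinction probability q is the smallest fixed point of f in [0, 1]. Setting s = f(s):
  3/5·s² + (9/35 − 1)·s + 1/7 = 0
  3/5·s² − (1/7 + 3/5)·s + 1/7 = 0
which factors as (s − 1)·(3/5·s − 1/7) = 0, giving roots s = 1 and s = (1/7)/(3/5) = 5/21.
Mean offspring μ = 9/35 + 2·3/5 = 51/35 > 1 (supercritical), so q < 1. The extinction probability is the smaller root: q = (1/7)/(3/5) = 5/21.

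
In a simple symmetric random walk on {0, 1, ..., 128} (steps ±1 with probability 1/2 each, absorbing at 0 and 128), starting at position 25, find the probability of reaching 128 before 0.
P(hit 128 before 0) = 25/128

Let u_k = P(hit 128 before 0 | start at k). Then u_0 = 0, u_128 = 1, and u_k = u_{k-1}/2 + u_{k+1}/2 for 1 ≤ k ≤ 127. This harmonic recurrence is solved by u_k = k/128, giving u_25 = 25/128.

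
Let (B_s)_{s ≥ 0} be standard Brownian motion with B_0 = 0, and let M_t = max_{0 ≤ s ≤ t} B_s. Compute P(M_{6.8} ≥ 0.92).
P(M_{6.8} ≥ 0.92) = 2·P(B_{6.8} ≥ 0.92) = 2(1 − Φ(0.92/√6.8)) ≈ 0.7242

By the reflection principle for Brownian motion, P(M_t ≥ a) = 2 · P(B_t ≥ a) for a ≥ 0. Since B_t ~ N(0, t), P(B_t ≥ 0.92) = 1 − Φ(0.92/√t) = 1 − Φ(0.92/√6.8) = 1 − Φ(0.3528). So
  P(M_{6.8} ≥ 0.92) = 2(1 − Φ(0.3528)) ≈ 0.7242.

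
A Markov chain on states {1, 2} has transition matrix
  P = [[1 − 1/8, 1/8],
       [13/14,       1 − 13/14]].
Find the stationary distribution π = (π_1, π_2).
π_1 = 52/59, π_2 = 7/59

Solve πP = π with π_1 + π_2 = 1. From πP = π: π_1 · (1 − 1/8) + π_2 · 13/14 = π_1 ⇒ π_2 · 13/14 = π_1 · 1/8 ⇒ π_2/π_1 = (1/8)/(13/14) = 7/52. Together with π_1 + π_2 = 1:
  π_1 = (13/14)/(1/8 + 13/14) = (13/14)/(59/56) = 52/59,
  π_2 = (1/8)/(1/8 + 13/14) = (1/8)/(59/56) = 7/59.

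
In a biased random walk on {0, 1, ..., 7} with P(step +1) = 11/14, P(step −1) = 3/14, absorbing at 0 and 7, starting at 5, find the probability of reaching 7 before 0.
P(hit 7 before 0) = (1 − (3/11)^5) / (1 − (3/11)^7) = 2432221/2435623

Let u_k denote P(reach 7 before 0 | start at k). Boundary: u_0 = 0, u_7 = 1. Recurrence: u_k = 11/14·u_{k+1} + 3/14·u_{k-1} for 1 ≤ k ≤ 6. Try u_k = A + B·r^k with r = q/p = (3/14)/(11/14) = 3/11. Substitution satisfies the recurrence; boundary conditions give:
  u_k = (1 − r^k) / (1 − r^N) = (1 − (3/11)^5) / (1 − (3/11)^7) = 2432221/2435623.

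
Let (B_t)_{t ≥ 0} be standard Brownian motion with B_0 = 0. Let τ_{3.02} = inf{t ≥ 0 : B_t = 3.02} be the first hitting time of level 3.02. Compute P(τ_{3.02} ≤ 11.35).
P(τ_{3.02} ≤ 11.35) = 2(1 − Φ(3.02/√11.35)) = 2(1 − Φ(0.8964)) ≈ 0.3700

By the reflection principle for standard BM, P(τ_b ≤ t) = 2 · P(B_t ≥ b). Since B_t ~ N(0, t), P(B_t ≥ 3.02) = 1 − Φ(3.02/√t) = 1 − Φ(3.02/√11.35) = 1 − Φ(0.8964) ≈ 0.18502. Doubling: P(τ_{3.02} ≤ 11.35) ≈ 2 · 0.18502 = 0.37004 ≈ 0.3700.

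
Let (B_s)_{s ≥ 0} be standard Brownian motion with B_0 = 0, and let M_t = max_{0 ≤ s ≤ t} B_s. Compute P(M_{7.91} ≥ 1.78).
P(M_{7.91} ≥ 1.78) = 2·P(B_{7.91} ≥ 1.78) = 2(1 − Φ(1.78/√7.91)) ≈ 0.5268

By the reflection principle for Brownian motion, P(M_t ≥ a) = 2 · P(B_t ≥ a) for a ≥ 0. Since B_t ~ N(0, t), P(B_t ≥ 1.78) = 1 − Φ(1.78/√t) = 1 − Φ(1.78/√7.91) = 1 − Φ(0.6329). So
  P(M_{7.91} ≥ 1.78) = 2(1 − Φ(0.6329)) ≈ 0.5268.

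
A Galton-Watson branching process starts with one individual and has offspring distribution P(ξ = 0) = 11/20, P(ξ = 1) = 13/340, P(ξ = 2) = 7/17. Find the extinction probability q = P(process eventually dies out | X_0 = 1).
q = 1

Mean offspring μ = 0·11/20 + 1·13/340 + 2·7/17 = 293/340 ≤ 1. For μ ≤ 1 with offspring not concentrated at 1, the Galton-Watson process goes extinct almost surely, so q = 1.
(Algebraic check: The pgf is f(s) = 11/20 + 13/340·s + 7/17·s². The extinction probability q is the smallest fixed point of f in [0, 1]. Setting s = f(s):
  7/17·s² + (13/340 − 1)·s + 11/20 = 0
  7/17·s² − (11/20 + 7/17)·s + 11/20 = 0
which factors as (s − 1)·(7/17·s − 11/20) = 0, giving roots s = 1 and s = (11/20)/(7/17) = 187/140. Since 187/140 ≥ 1, the smallest root in [0, 1] is s = 1.)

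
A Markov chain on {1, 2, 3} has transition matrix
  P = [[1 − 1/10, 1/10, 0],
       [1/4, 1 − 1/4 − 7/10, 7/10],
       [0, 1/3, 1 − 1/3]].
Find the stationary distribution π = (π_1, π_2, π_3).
π = (25/56, 5/28, 3/8)

This is a birth-death chain on three states, which satisfies detailed balance: π_1 · P_{12} = π_2 · P_{21} and π_2 · P_{23} = π_3 · P_{32}.
From π_1 · 1/10 = π_2 · 1/4: π_2/π_1 = (1/10)/(1/4) = 2/5.
From π_2 · 7/10 = π_3 · 1/3: π_3/π_2 = (7/10)/(1/3) = 21/10.
Take π_1 proportional to 1; then unnormalized π = (1, 2/5, 21/25). Normalize by dividing by the sum 56/25:
  π = (25/56, 5/28, 3/8).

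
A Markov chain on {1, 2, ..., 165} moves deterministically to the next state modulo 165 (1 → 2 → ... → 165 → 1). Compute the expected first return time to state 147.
E[T_147 | X_0 = 147] = 165

The chain cycles deterministically, so starting at state 147 it returns in exactly 165 steps. Equivalently, the stationary distribution is uniform π_j = 1/165 for every state j, so by Kac's formula E[T_147] = 1/π_147 = 165.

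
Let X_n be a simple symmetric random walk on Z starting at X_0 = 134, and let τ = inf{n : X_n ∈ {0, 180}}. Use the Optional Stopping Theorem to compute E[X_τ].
E[X_τ] = 134

X_n is a martingale and τ is a bounded-mean stopping time (indeed τ is finite a.s. with bounded expectation since the walk is in a bounded region). By the OST, E[X_τ] = E[X_0] = 134. Equivalently: E[X_τ] = 180 · P(hit 180 first) + 0 · P(hit 0 first) = 180 · (134/180) = 134.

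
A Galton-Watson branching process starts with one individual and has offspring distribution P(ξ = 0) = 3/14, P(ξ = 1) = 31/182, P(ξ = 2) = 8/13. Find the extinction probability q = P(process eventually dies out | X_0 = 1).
q = 39/112

The pgf is f(s) = 3/14 + 31/182·s + 8/13·s². The extinction probability q is the smallest fixed point of f in [0, 1]. Setting s = f(s):
  8/13·s² + (31/182 − 1)·s + 3/14 = 0
  8/13·s² − (3/14 + 8/13)·s + 3/14 = 0
which factors as (s − 1)·(8/13·s − 3/14) = 0, giving roots s = 1 and s = (3/14)/(8/13) = 39/112.
Mean offspring μ = 31/182 + 2·8/13 = 255/182 > 1 (supercritical), so q < 1. The extinction probability is the smaller root: q = (3/14)/(8/13) = 39/112.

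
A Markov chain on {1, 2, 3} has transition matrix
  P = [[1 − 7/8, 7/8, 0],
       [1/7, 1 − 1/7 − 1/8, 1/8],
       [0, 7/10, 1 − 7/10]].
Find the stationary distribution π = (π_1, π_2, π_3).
π = (32/263, 196/263, 35/263)

This is a birth-death chain on three states, which satisfies detailed balance: π_1 · P_{12} = π_2 · P_{21} and π_2 · P_{23} = π_3 · P_{32}.
From π_1 · 7/8 = π_2 · 1/7: π_2/π_1 = (7/8)/(1/7) = 49/8.
From π_2 · 1/8 = π_3 · 7/10: π_3/π_2 = (1/8)/(7/10) = 5/28.
Take π_1 proportional to 1; then unnormalized π = (1, 49/8, 35/32). Normalize by dividing by the sum 263/32:
  π = (32/263, 196/263, 35/263).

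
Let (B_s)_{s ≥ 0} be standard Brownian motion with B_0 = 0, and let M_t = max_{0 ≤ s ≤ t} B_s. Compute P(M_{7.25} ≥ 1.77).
P(M_{7.25} ≥ 1.77) = 2·P(B_{7.25} ≥ 1.77) = 2(1 − Φ(1.77/√7.25)) ≈ 0.5109

By the reflection principle for Brownian motion, P(M_t ≥ a) = 2 · P(B_t ≥ a) for a ≥ 0. Since B_t ~ N(0, t), P(B_t ≥ 1.77) = 1 − Φ(1.77/√t) = 1 − Φ(1.77/√7.25) = 1 − Φ(0.6574). So
  P(M_{7.25} ≥ 1.77) = 2(1 − Φ(0.6574)) ≈ 0.5109.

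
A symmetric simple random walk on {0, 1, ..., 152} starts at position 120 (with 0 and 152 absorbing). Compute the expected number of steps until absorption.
E[τ | X_0 = 120] = 3840

Let v_k = E[τ | X_0 = k]. Boundary: v_0 = v_152 = 0. Recurrence: v_k = 1 + (v_{k-1} + v_{k+1})/2 for 1 ≤ k ≤ 151. The particular solution to v_k − (v_{k-1} + v_{k+1})/2 = 1 is v_k = −k^2. Adding homogeneous solution A + B k and matching boundaries gives v_k = k (152 − k). Substituting k = 120: v_120 = 120 · 32 = 3840.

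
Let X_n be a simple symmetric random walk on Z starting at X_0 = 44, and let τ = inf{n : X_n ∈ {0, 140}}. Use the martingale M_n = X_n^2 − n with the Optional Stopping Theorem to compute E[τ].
E[τ] = 4224

M_n = X_n^2 − n is a martingale (since E[X_{n+1}^2 | F_n] = X_n^2 + 1). By OST (τ has finite mean in a bounded region), E[M_τ] = E[M_0] = X_0^2 − 0 = 44^2 = 1936. Also E[M_τ] = E[X_τ^2] − E[τ]. The walk exits at 0 or 140, with P(hit 140 first) = 44/140, so E[X_τ^2] = 140^2 · 44/140 + 0 = 6160. Thus E[τ] = E[X_τ^2] − E[M_τ] = 6160 − 1936 = 4224 = 44(140 − 44) = 4224.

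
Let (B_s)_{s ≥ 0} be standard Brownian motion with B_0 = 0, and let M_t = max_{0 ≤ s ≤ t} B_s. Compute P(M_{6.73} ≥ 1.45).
P(M_{6.73} ≥ 1.45) = 2·P(B_{6.73} ≥ 1.45) = 2(1 − Φ(1.45/√6.73)) ≈ 0.5762

By the reflection principle for Brownian motion, P(M_t ≥ a) = 2 · P(B_t ≥ a) for a ≥ 0. Since B_t ~ N(0, t), P(B_t ≥ 1.45) = 1 − Φ(1.45/√t) = 1 − Φ(1.45/√6.73) = 1 − Φ(0.5589). So
  P(M_{6.73} ≥ 1.45) = 2(1 − Φ(0.5589)) ≈ 0.5762.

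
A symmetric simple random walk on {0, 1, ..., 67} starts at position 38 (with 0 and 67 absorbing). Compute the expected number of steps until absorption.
E[τ | X_0 = 38] = 1102

Let v_k = E[τ | X_0 = k]. Boundary: v_0 = v_67 = 0. Recurrence: v_k = 1 + (v_{k-1} + v_{k+1})/2 for 1 ≤ k ≤ 66. The particular solution to v_k − (v_{k-1} + v_{k+1})/2 = 1 is v_k = −k^2. Adding homogeneous solution A + B k and matching boundaries gives v_k = k (67 − k). Substituting k = 38: v_38 = 38 · 29 = 1102.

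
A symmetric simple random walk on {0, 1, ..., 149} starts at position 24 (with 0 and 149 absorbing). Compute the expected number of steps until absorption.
E[τ | X_0 = 24] = 3000

Let v_k = E[τ | X_0 = k]. Boundary: v_0 = v_149 = 0. Recurrence: v_k = 1 + (v_{k-1} + v_{k+1})/2 for 1 ≤ k ≤ 148. The particular solution to v_k − (v_{k-1} + v_{k+1})/2 = 1 is v_k = −k^2. Adding homogeneous solution A + B k and matching boundaries gives v_k = k (149 − k). Substituting k = 24: v_24 = 24 · 125 = 3000.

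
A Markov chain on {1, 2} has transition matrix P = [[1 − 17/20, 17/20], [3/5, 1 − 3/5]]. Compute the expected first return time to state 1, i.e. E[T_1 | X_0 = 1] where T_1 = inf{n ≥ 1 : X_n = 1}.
E[T_1 | X_0 = 1] = 1/π_1 = 29/12

For an irreducible recurrent Markov chain with stationary distribution π, E[T_i | X_0 = i] = 1/π_i (Kac's formula). Here π_1 = (3/5)/(17/20 + 3/5) = (3/5)/(29/20) = 12/29, so E[T_1 | X_0 = 1] = 1/π_1 = (17/20 + 3/5)/(3/5) = (29/20)/(3/5) = 29/12.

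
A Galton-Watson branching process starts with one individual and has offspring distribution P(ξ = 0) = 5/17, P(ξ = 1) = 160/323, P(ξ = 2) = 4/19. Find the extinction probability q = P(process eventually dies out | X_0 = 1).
q = 1

Mean offspring μ = 0·5/17 + 1·160/323 + 2·4/19 = 296/323 ≤ 1. For μ ≤ 1 with offspring not concentrated at 1, the Galton-Watson process goes extinct almost surely, so q = 1.
(Algebraic check: The pgf is f(s) = 5/17 + 160/323·s + 4/19·s². The extinction probability q is the smallest fixed point of f in [0, 1]. Setting s = f(s):
  4/19·s² + (160/323 − 1)·s + 5/17 = 0
  4/19·s² − (5/17 + 4/19)·s + 5/17 = 0
which factors as (s − 1)·(4/19·s − 5/17) = 0, giving roots s = 1 and s = (5/17)/(4/19) = 95/68. Since 95/68 ≥ 1, the smallest root in [0, 1] is s = 1.)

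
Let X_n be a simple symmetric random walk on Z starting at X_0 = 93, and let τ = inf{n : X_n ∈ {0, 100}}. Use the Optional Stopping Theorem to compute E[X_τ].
E[X_τ] = 93

X_n is a martingale and τ is a bounded-mean stopping time (indeed τ is finite a.s. with bounded expectation since the walk is in a bounded region). By the OST, E[X_τ] = E[X_0] = 93. Equivalently: E[X_τ] = 100 · P(hit 100 first) + 0 · P(hit 0 first) = 100 · (93/100) = 93.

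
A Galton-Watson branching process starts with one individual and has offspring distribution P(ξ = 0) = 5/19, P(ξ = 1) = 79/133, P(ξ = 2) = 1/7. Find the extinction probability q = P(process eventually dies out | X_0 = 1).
q = 1

Mean offspring μ = 0·5/19 + 1·79/133 + 2·1/7 = 117/133 ≤ 1. For μ ≤ 1 with offspring not concentrated at 1, the Galton-Watson process goes extinct almost surely, so q = 1.
(Algebraic check: The pgf is f(s) = 5/19 + 79/133·s + 1/7·s². The extinction probability q is the smallest fixed point of f in [0, 1]. Setting s = f(s):
  1/7·s² + (79/133 − 1)·s + 5/19 = 0
  1/7·s² − (5/19 + 1/7)·s + 5/19 = 0
which factors as (s − 1)·(1/7·s − 5/19) = 0, giving roots s = 1 and s = (5/19)/(1/7) = 35/19. Since 35/19 ≥ 1, the smallest root in [0, 1] is s = 1.)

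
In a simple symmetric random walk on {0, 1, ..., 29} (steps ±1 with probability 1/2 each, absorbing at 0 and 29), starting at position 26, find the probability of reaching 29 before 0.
P(hit 29 before 0) = 26/29

Let u_k = P(hit 29 before 0 | start at k). Then u_0 = 0, u_29 = 1, and u_k = u_{k-1}/2 + u_{k+1}/2 for 1 ≤ k ≤ 28. This harmonic recurrence is solved by u_k = k/29, giving u_26 = 26/29.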